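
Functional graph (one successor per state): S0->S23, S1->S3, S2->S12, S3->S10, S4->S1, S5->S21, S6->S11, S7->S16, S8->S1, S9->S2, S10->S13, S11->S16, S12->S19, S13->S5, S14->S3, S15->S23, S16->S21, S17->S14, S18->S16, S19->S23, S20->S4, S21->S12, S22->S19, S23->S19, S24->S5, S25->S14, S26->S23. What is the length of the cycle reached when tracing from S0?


Trace from S0 until a state repeats:
  S0 -> S23 -> S19 -> S23
S23 first seen at step 1, revisited at step 3.
Cycle length = 3 - 1 = 2

2


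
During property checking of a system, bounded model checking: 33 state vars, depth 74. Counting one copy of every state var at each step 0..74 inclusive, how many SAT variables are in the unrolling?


BMC unrolls to depth k, creating one copy of each state var for steps 0..k.
Step count = 74 + 1 = 75 (steps 0 through 74)
Vars per step = 33
Total = 33 * 75 = 2475

2475


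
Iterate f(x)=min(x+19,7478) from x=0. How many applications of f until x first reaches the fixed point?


Step 1: x=0, cap=7478, increment=19
Step 2: x grows by 19 each step until capped at 7478; fixed point is x=7478
Step 3: iterations = ceil(7478/19) = 394

394


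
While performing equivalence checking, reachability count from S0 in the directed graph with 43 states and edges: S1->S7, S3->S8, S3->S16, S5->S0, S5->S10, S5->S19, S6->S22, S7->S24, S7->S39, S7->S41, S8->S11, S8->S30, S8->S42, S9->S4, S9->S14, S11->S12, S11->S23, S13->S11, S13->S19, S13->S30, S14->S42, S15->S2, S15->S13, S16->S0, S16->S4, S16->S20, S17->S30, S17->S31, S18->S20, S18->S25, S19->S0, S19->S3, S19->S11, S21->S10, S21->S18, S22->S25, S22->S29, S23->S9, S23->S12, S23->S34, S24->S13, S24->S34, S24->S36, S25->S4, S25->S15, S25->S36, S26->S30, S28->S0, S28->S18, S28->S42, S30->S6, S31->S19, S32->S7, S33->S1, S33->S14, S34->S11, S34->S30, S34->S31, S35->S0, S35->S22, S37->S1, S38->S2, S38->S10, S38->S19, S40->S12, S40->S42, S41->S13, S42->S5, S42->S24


BFS from S0:
  layer 0: {S0}
Reachable set: {S0}
Count = 1

1


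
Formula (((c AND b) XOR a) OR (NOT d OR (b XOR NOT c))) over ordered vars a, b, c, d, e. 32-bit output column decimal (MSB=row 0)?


Formula: (((c AND b) XOR a) OR (NOT d OR (b XOR NOT c))) over a, b, c, d, e (32 rows)
Evaluate each row (bits = a,b,c,d,e, MSB first):
  row 0 [00000]: (((0 AND 0) XOR 0) OR (NOT 0 OR (0 XOR NOT 0))) -> 1
  row 1 [00001]: (((0 AND 0) XOR 0) OR (NOT 0 OR (0 XOR NOT 0))) -> 1
  row 2 [00010]: (((0 AND 0) XOR 0) OR (NOT 1 OR (0 XOR NOT 0))) -> 1
  row 3 [00011]: (((0 AND 0) XOR 0) OR (NOT 1 OR (0 XOR NOT 0))) -> 1
  row 4 [00100]: (((1 AND 0) XOR 0) OR (NOT 0 OR (0 XOR NOT 1))) -> 1
  row 5 [00101]: (((1 AND 0) XOR 0) OR (NOT 0 OR (0 XOR NOT 1))) -> 1
  row 6 [00110]: (((1 AND 0) XOR 0) OR (NOT 1 OR (0 XOR NOT 1))) -> 0
  row 7 [00111]: (((1 AND 0) XOR 0) OR (NOT 1 OR (0 XOR NOT 1))) -> 0
  row 8 [01000]: (((0 AND 1) XOR 0) OR (NOT 0 OR (1 XOR NOT 0))) -> 1
  row 9 [01001]: (((0 AND 1) XOR 0) OR (NOT 0 OR (1 XOR NOT 0))) -> 1
  row 10 [01010]: (((0 AND 1) XOR 0) OR (NOT 1 OR (1 XOR NOT 0))) -> 0
  row 11 [01011]: (((0 AND 1) XOR 0) OR (NOT 1 OR (1 XOR NOT 0))) -> 0
  row 12 [01100]: (((1 AND 1) XOR 0) OR (NOT 0 OR (1 XOR NOT 1))) -> 1
  row 13 [01101]: (((1 AND 1) XOR 0) OR (NOT 0 OR (1 XOR NOT 1))) -> 1
  row 14 [01110]: (((1 AND 1) XOR 0) OR (NOT 1 OR (1 XOR NOT 1))) -> 1
  row 15 [01111]: (((1 AND 1) XOR 0) OR (NOT 1 OR (1 XOR NOT 1))) -> 1
  row 16 [10000]: (((0 AND 0) XOR 1) OR (NOT 0 OR (0 XOR NOT 0))) -> 1
  row 17 [10001]: (((0 AND 0) XOR 1) OR (NOT 0 OR (0 XOR NOT 0))) -> 1
  row 18 [10010]: (((0 AND 0) XOR 1) OR (NOT 1 OR (0 XOR NOT 0))) -> 1
  row 19 [10011]: (((0 AND 0) XOR 1) OR (NOT 1 OR (0 XOR NOT 0))) -> 1
  row 20 [10100]: (((1 AND 0) XOR 1) OR (NOT 0 OR (0 XOR NOT 1))) -> 1
  row 21 [10101]: (((1 AND 0) XOR 1) OR (NOT 0 OR (0 XOR NOT 1))) -> 1
  row 22 [10110]: (((1 AND 0) XOR 1) OR (NOT 1 OR (0 XOR NOT 1))) -> 1
  row 23 [10111]: (((1 AND 0) XOR 1) OR (NOT 1 OR (0 XOR NOT 1))) -> 1
  row 24 [11000]: (((0 AND 1) XOR 1) OR (NOT 0 OR (1 XOR NOT 0))) -> 1
  row 25 [11001]: (((0 AND 1) XOR 1) OR (NOT 0 OR (1 XOR NOT 0))) -> 1
  row 26 [11010]: (((0 AND 1) XOR 1) OR (NOT 1 OR (1 XOR NOT 0))) -> 1
  row 27 [11011]: (((0 AND 1) XOR 1) OR (NOT 1 OR (1 XOR NOT 0))) -> 1
  row 28 [11100]: (((1 AND 1) XOR 1) OR (NOT 0 OR (1 XOR NOT 1))) -> 1
  row 29 [11101]: (((1 AND 1) XOR 1) OR (NOT 0 OR (1 XOR NOT 1))) -> 1
  row 30 [11110]: (((1 AND 1) XOR 1) OR (NOT 1 OR (1 XOR NOT 1))) -> 1
  row 31 [11111]: (((1 AND 1) XOR 1) OR (NOT 1 OR (1 XOR NOT 1))) -> 1
Full result column, 4 rows per line (a,b,c fixed per line; d,e runs 00..11 left to right):
  rows 0-3 [a,b,c=000]: 1111  = hex F
  rows 4-7 [a,b,c=001]: 1100  = hex C
  rows 8-11 [a,b,c=010]: 1100  = hex C
  rows 12-15 [a,b,c=011]: 1111  = hex F
  rows 16-19 [a,b,c=100]: 1111  = hex F
  rows 20-23 [a,b,c=101]: 1111  = hex F
  rows 24-27 [a,b,c=110]: 1111  = hex F
  rows 28-31 [a,b,c=111]: 1111  = hex F
Output column (row 0 .. row 31) = 11111100110011111111111111111111
Output column grouped in 4s = 1111 1100 1100 1111 1111 1111 1111 1111 = 0xFCCFFFFF
Convert to decimal digit by digit (value = value*16 + digit):
  F -> 15
  15*16 + 12 (C) = 252
  252*16 + 12 (C) = 4044
  4044*16 + 15 (F) = 64719
  64719*16 + 15 (F) = 1035519
  1035519*16 + 15 (F) = 16568319
  16568319*16 + 15 (F) = 265093119
  265093119*16 + 15 (F) = 4241489919
Decimal = 4241489919

4241489919


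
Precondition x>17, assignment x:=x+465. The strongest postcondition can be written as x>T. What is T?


Formula: sp(P, x:=E) = exists old_x. (x = E[old_x/x]) AND P[old_x/x] (old_x is the value of x before the assignment; eliminate old_x by solving x = E[old_x/x] for old_x)
Step 1: Precondition P: x>17, i.e. old_x > 17
Step 2: Assignment gives x = old_x + 465, so old_x = x - 465
Step 3: Substitute into P: x - 465 > 17
Step 4: Simplify: x > 17+465 = 482

482


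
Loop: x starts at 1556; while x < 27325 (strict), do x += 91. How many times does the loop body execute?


Step 1: x goes from 1556 toward 27325 by 91; the body runs while x<27325, so iterations = ceil((bound-start)/step)
Step 2: Distance=25769
Step 3: ceil(25769/91)=284

284


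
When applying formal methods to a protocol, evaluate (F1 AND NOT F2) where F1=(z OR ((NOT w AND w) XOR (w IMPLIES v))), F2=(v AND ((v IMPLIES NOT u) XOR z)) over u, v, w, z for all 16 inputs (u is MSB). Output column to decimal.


F1 = (z OR ((NOT w AND w) XOR (w IMPLIES v)))
F2 = (v AND ((v IMPLIES NOT u) XOR z))
Counterexample to F1=>F2 is where F1=1 and F2=0.
Evaluate each row (bits = u,v,w,z, MSB first):
  row 0 [0000]: F1=1 F2=0 -> F1&~F2 -> 1
  row 1 [0001]: F1=1 F2=0 -> F1&~F2 -> 1
  row 2 [0010]: F1=0 F2=0 -> F1&~F2 -> 0
  row 3 [0011]: F1=1 F2=0 -> F1&~F2 -> 1
  row 4 [0100]: F1=1 F2=1 -> F1&~F2 -> 0
  row 5 [0101]: F1=1 F2=0 -> F1&~F2 -> 1
  row 6 [0110]: F1=1 F2=1 -> F1&~F2 -> 0
  row 7 [0111]: F1=1 F2=0 -> F1&~F2 -> 1
  row 8 [1000]: F1=1 F2=0 -> F1&~F2 -> 1
  row 9 [1001]: F1=1 F2=0 -> F1&~F2 -> 1
  row 10 [1010]: F1=0 F2=0 -> F1&~F2 -> 0
  row 11 [1011]: F1=1 F2=0 -> F1&~F2 -> 1
  row 12 [1100]: F1=1 F2=0 -> F1&~F2 -> 1
  row 13 [1101]: F1=1 F2=1 -> F1&~F2 -> 0
  row 14 [1110]: F1=1 F2=0 -> F1&~F2 -> 1
  row 15 [1111]: F1=1 F2=1 -> F1&~F2 -> 0
Full result column, 4 rows per line (u,v fixed per line; w,z runs 00..11 left to right):
  rows 0-3 [u,v=00]: 1101  = hex D
  rows 4-7 [u,v=01]: 0101  = hex 5
  rows 8-11 [u,v=10]: 1101  = hex D
  rows 12-15 [u,v=11]: 1010  = hex A
Counterexample vector (row 0 .. row 15) = 1101010111011010
Output column grouped in 4s = 1101 0101 1101 1010 = 0xD5DA
Convert to decimal digit by digit (value = value*16 + digit):
  D -> 13
  13*16 + 5 = 213
  213*16 + 13 (D) = 3421
  3421*16 + 10 (A) = 54746
Decimal = 54746

54746


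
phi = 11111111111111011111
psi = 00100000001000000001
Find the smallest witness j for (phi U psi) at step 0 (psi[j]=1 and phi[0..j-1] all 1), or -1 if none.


(phi U psi) at 0: need smallest j with psi[j]=1 and phi[i]=1 for all i in [0,j).
Scan from step 0:
  step 0: phi=1, psi=0 -> continue
  step 1: phi=1, psi=0 -> continue
  step 2: psi=1 and phi held for [0,2) -> witness found
Witness step = 2

2


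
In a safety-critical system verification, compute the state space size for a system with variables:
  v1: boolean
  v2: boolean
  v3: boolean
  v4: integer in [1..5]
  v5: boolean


State space = product of domain sizes of all variables.
Domain sizes:
  v1 (boolean): 2
  v2 (boolean): 2
  v3 (boolean): 2
  v4 (integer in [1..5]): 5
  v5 (boolean): 2
Product = 2 * 2 * 2 * 5 * 2 = 80

80


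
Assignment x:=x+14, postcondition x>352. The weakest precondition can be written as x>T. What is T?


Formula: wp(x:=E, P) = P[E/x] (substitute E for x in postcondition)
Step 1: Postcondition: x>352
Step 2: Substitute x+14 for x: x+14>352
Step 3: Solve for x: x > 352-14 = 338

338


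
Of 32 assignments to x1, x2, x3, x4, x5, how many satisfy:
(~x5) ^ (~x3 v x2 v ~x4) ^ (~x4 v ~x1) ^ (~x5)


CNF with 4 clauses over 5 vars (32 assignments).
An assignment satisfies CNF iff every clause has >=1 true literal.
Check each row (bits = x1,x2,x3,x4,x5; clause T/F shown):
  row 0 [00000]: clauses=TTTT -> 1
  row 1 [00001]: clauses=FTTF -> 0
  row 2 [00010]: clauses=TTTT -> 1
  row 3 [00011]: clauses=FTTF -> 0
  row 4 [00100]: clauses=TTTT -> 1
  row 5 [00101]: clauses=FTTF -> 0
  row 6 [00110]: clauses=TFTT -> 0
  row 7 [00111]: clauses=FFTF -> 0
  row 8 [01000]: clauses=TTTT -> 1
  row 9 [01001]: clauses=FTTF -> 0
  row 10 [01010]: clauses=TTTT -> 1
  row 11 [01011]: clauses=FTTF -> 0
  row 12 [01100]: clauses=TTTT -> 1
  row 13 [01101]: clauses=FTTF -> 0
  row 14 [01110]: clauses=TTTT -> 1
  row 15 [01111]: clauses=FTTF -> 0
  row 16 [10000]: clauses=TTTT -> 1
  row 17 [10001]: clauses=FTTF -> 0
  row 18 [10010]: clauses=TTFT -> 0
  row 19 [10011]: clauses=FTFF -> 0
  row 20 [10100]: clauses=TTTT -> 1
  row 21 [10101]: clauses=FTTF -> 0
  row 22 [10110]: clauses=TFFT -> 0
  row 23 [10111]: clauses=FFFF -> 0
  row 24 [11000]: clauses=TTTT -> 1
  row 25 [11001]: clauses=FTTF -> 0
  row 26 [11010]: clauses=TTFT -> 0
  row 27 [11011]: clauses=FTFF -> 0
  row 28 [11100]: clauses=TTTT -> 1
  row 29 [11101]: clauses=FTTF -> 0
  row 30 [11110]: clauses=TTFT -> 0
  row 31 [11111]: clauses=FTFF -> 0
Full result column, 8 rows per line (x1,x2 fixed per line; x3,x4,x5 runs 000..111 left to right):
  rows 0-7 [x1,x2=00]: 10101000  (ones: 3)
  rows 8-15 [x1,x2=01]: 10101010  (ones: 4)
  rows 16-23 [x1,x2=10]: 10001000  (ones: 2)
  rows 24-31 [x1,x2=11]: 10001000  (ones: 2)
Satisfying assignments = 3+4+2+2 = 11

11


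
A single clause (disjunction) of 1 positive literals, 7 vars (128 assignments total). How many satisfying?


Step 1: Total=2^7=128
Step 2: Unsat when all 1 false: 2^6=64
Step 3: Sat=128-64=64

64


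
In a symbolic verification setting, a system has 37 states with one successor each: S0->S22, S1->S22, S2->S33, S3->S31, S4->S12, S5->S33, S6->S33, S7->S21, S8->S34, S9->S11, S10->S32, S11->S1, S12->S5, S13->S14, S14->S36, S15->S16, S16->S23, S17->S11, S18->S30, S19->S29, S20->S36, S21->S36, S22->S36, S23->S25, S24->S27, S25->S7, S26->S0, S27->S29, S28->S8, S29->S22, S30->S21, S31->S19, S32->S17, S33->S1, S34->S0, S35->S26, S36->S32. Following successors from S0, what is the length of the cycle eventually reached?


Trace from S0 until a state repeats:
  S0 -> S22 -> S36 -> S32 -> S17 -> S11 -> S1 -> S22
S22 first seen at step 1, revisited at step 7.
Cycle length = 7 - 1 = 6

6


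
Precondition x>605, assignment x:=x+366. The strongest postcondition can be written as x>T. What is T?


Formula: sp(P, x:=E) = exists old_x. (x = E[old_x/x]) AND P[old_x/x] (old_x is the value of x before the assignment; eliminate old_x by solving x = E[old_x/x] for old_x)
Step 1: Precondition P: x>605, i.e. old_x > 605
Step 2: Assignment gives x = old_x + 366, so old_x = x - 366
Step 3: Substitute into P: x - 366 > 605
Step 4: Simplify: x > 605+366 = 971

971


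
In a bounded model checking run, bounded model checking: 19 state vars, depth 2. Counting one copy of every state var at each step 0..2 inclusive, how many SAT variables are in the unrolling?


BMC unrolls to depth k, creating one copy of each state var for steps 0..k.
Step count = 2 + 1 = 3 (steps 0 through 2)
Vars per step = 19
Total = 19 * 3 = 57

57


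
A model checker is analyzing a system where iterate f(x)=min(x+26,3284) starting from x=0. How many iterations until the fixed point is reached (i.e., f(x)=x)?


Step 1: x=0, cap=3284, increment=26
Step 2: x grows by 26 each step until capped at 3284; fixed point is x=3284
Step 3: iterations = ceil(3284/26) = 127

127


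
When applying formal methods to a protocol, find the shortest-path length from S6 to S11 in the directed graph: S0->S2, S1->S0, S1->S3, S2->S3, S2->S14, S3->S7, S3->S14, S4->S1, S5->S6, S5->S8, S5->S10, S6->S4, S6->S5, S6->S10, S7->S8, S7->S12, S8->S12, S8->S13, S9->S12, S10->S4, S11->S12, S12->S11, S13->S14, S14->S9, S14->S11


BFS layer-by-layer from S6:
  dist 0: {S6}
  dist 1: {S4, S5, S10}
  dist 2: {S1, S8}
  dist 3: {S0, S3, S12, S13}
  dist 4: {S2, S7, S11, S14}
  -> S11 reached at distance 4
Shortest path length = 4

4


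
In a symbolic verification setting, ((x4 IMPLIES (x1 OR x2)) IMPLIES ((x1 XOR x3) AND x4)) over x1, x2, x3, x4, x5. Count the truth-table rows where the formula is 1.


Formula: ((x4 IMPLIES (x1 OR x2)) IMPLIES ((x1 XOR x3) AND x4)) over 5 vars (32 rows)
Evaluate each row (x1, x2, x3, x4, x5 as bits, MSB first):
  row 0 [00000]: ((0 IMPLIES (0 OR 0)) IMPLIES ((0 XOR 0) AND 0)) -> 0
  row 1 [00001]: ((0 IMPLIES (0 OR 0)) IMPLIES ((0 XOR 0) AND 0)) -> 0
  row 2 [00010]: ((1 IMPLIES (0 OR 0)) IMPLIES ((0 XOR 0) AND 1)) -> 1
  row 3 [00011]: ((1 IMPLIES (0 OR 0)) IMPLIES ((0 XOR 0) AND 1)) -> 1
  row 4 [00100]: ((0 IMPLIES (0 OR 0)) IMPLIES ((0 XOR 1) AND 0)) -> 0
  row 5 [00101]: ((0 IMPLIES (0 OR 0)) IMPLIES ((0 XOR 1) AND 0)) -> 0
  row 6 [00110]: ((1 IMPLIES (0 OR 0)) IMPLIES ((0 XOR 1) AND 1)) -> 1
  row 7 [00111]: ((1 IMPLIES (0 OR 0)) IMPLIES ((0 XOR 1) AND 1)) -> 1
  row 8 [01000]: ((0 IMPLIES (0 OR 1)) IMPLIES ((0 XOR 0) AND 0)) -> 0
  row 9 [01001]: ((0 IMPLIES (0 OR 1)) IMPLIES ((0 XOR 0) AND 0)) -> 0
  row 10 [01010]: ((1 IMPLIES (0 OR 1)) IMPLIES ((0 XOR 0) AND 1)) -> 0
  row 11 [01011]: ((1 IMPLIES (0 OR 1)) IMPLIES ((0 XOR 0) AND 1)) -> 0
  row 12 [01100]: ((0 IMPLIES (0 OR 1)) IMPLIES ((0 XOR 1) AND 0)) -> 0
  row 13 [01101]: ((0 IMPLIES (0 OR 1)) IMPLIES ((0 XOR 1) AND 0)) -> 0
  row 14 [01110]: ((1 IMPLIES (0 OR 1)) IMPLIES ((0 XOR 1) AND 1)) -> 1
  row 15 [01111]: ((1 IMPLIES (0 OR 1)) IMPLIES ((0 XOR 1) AND 1)) -> 1
  row 16 [10000]: ((0 IMPLIES (1 OR 0)) IMPLIES ((1 XOR 0) AND 0)) -> 0
  row 17 [10001]: ((0 IMPLIES (1 OR 0)) IMPLIES ((1 XOR 0) AND 0)) -> 0
  row 18 [10010]: ((1 IMPLIES (1 OR 0)) IMPLIES ((1 XOR 0) AND 1)) -> 1
  row 19 [10011]: ((1 IMPLIES (1 OR 0)) IMPLIES ((1 XOR 0) AND 1)) -> 1
  row 20 [10100]: ((0 IMPLIES (1 OR 0)) IMPLIES ((1 XOR 1) AND 0)) -> 0
  row 21 [10101]: ((0 IMPLIES (1 OR 0)) IMPLIES ((1 XOR 1) AND 0)) -> 0
  row 22 [10110]: ((1 IMPLIES (1 OR 0)) IMPLIES ((1 XOR 1) AND 1)) -> 0
  row 23 [10111]: ((1 IMPLIES (1 OR 0)) IMPLIES ((1 XOR 1) AND 1)) -> 0
  row 24 [11000]: ((0 IMPLIES (1 OR 1)) IMPLIES ((1 XOR 0) AND 0)) -> 0
  row 25 [11001]: ((0 IMPLIES (1 OR 1)) IMPLIES ((1 XOR 0) AND 0)) -> 0
  row 26 [11010]: ((1 IMPLIES (1 OR 1)) IMPLIES ((1 XOR 0) AND 1)) -> 1
  row 27 [11011]: ((1 IMPLIES (1 OR 1)) IMPLIES ((1 XOR 0) AND 1)) -> 1
  row 28 [11100]: ((0 IMPLIES (1 OR 1)) IMPLIES ((1 XOR 1) AND 0)) -> 0
  row 29 [11101]: ((0 IMPLIES (1 OR 1)) IMPLIES ((1 XOR 1) AND 0)) -> 0
  row 30 [11110]: ((1 IMPLIES (1 OR 1)) IMPLIES ((1 XOR 1) AND 1)) -> 0
  row 31 [11111]: ((1 IMPLIES (1 OR 1)) IMPLIES ((1 XOR 1) AND 1)) -> 0
Full result column, 8 rows per line (x1,x2 fixed per line; x3,x4,x5 runs 000..111 left to right):
  rows 0-7 [x1,x2=00]: 00110011  (ones: 4)
  rows 8-15 [x1,x2=01]: 00000011  (ones: 2)
  rows 16-23 [x1,x2=10]: 00110000  (ones: 2)
  rows 24-31 [x1,x2=11]: 00110000  (ones: 2)
Count of 1-rows = 4+2+2+2 = 10

10


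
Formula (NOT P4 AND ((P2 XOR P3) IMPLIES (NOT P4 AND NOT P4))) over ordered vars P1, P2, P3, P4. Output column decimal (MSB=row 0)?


Formula: (NOT P4 AND ((P2 XOR P3) IMPLIES (NOT P4 AND NOT P4))) over P1, P2, P3, P4 (16 rows)
Evaluate each row (bits = P1,P2,P3,P4, MSB first):
  row 0 [0000]: (NOT 0 AND ((0 XOR 0) IMPLIES (NOT 0 AND NOT 0))) -> 1
  row 1 [0001]: (NOT 1 AND ((0 XOR 0) IMPLIES (NOT 1 AND NOT 1))) -> 0
  row 2 [0010]: (NOT 0 AND ((0 XOR 1) IMPLIES (NOT 0 AND NOT 0))) -> 1
  row 3 [0011]: (NOT 1 AND ((0 XOR 1) IMPLIES (NOT 1 AND NOT 1))) -> 0
  row 4 [0100]: (NOT 0 AND ((1 XOR 0) IMPLIES (NOT 0 AND NOT 0))) -> 1
  row 5 [0101]: (NOT 1 AND ((1 XOR 0) IMPLIES (NOT 1 AND NOT 1))) -> 0
  row 6 [0110]: (NOT 0 AND ((1 XOR 1) IMPLIES (NOT 0 AND NOT 0))) -> 1
  row 7 [0111]: (NOT 1 AND ((1 XOR 1) IMPLIES (NOT 1 AND NOT 1))) -> 0
  row 8 [1000]: (NOT 0 AND ((0 XOR 0) IMPLIES (NOT 0 AND NOT 0))) -> 1
  row 9 [1001]: (NOT 1 AND ((0 XOR 0) IMPLIES (NOT 1 AND NOT 1))) -> 0
  row 10 [1010]: (NOT 0 AND ((0 XOR 1) IMPLIES (NOT 0 AND NOT 0))) -> 1
  row 11 [1011]: (NOT 1 AND ((0 XOR 1) IMPLIES (NOT 1 AND NOT 1))) -> 0
  row 12 [1100]: (NOT 0 AND ((1 XOR 0) IMPLIES (NOT 0 AND NOT 0))) -> 1
  row 13 [1101]: (NOT 1 AND ((1 XOR 0) IMPLIES (NOT 1 AND NOT 1))) -> 0
  row 14 [1110]: (NOT 0 AND ((1 XOR 1) IMPLIES (NOT 0 AND NOT 0))) -> 1
  row 15 [1111]: (NOT 1 AND ((1 XOR 1) IMPLIES (NOT 1 AND NOT 1))) -> 0
Full result column, 4 rows per line (P1,P2 fixed per line; P3,P4 runs 00..11 left to right):
  rows 0-3 [P1,P2=00]: 1010  = hex A
  rows 4-7 [P1,P2=01]: 1010  = hex A
  rows 8-11 [P1,P2=10]: 1010  = hex A
  rows 12-15 [P1,P2=11]: 1010  = hex A
Output column (row 0 .. row 15) = 1010101010101010
Output column grouped in 4s = 1010 1010 1010 1010 = 0xAAAA
Convert to decimal digit by digit (value = value*16 + digit):
  A -> 10
  10*16 + 10 (A) = 170
  170*16 + 10 (A) = 2730
  2730*16 + 10 (A) = 43690
Decimal = 43690

43690


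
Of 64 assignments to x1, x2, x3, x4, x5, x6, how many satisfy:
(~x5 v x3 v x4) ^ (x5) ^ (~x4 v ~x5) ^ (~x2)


CNF with 4 clauses over 6 vars (64 assignments).
An assignment satisfies CNF iff every clause has >=1 true literal.
Check each row (bits = x1,x2,x3,x4,x5,x6; clause T/F shown):
  row 0 [000000]: clauses=TFTT -> 0
  row 1 [000001]: clauses=TFTT -> 0
  row 2 [000010]: clauses=FTTT -> 0
  row 3 [000011]: clauses=FTTT -> 0
  row 4 [000100]: clauses=TFTT -> 0
  (every remaining row is evaluated the same way; all 64 results are listed next)
Full result column, 8 rows per line (x1,x2,x3 fixed per line; x4,x5,x6 runs 000..111 left to right):
  rows 0-7 [x1,x2,x3=000]: 00000000  (ones: 0)
  rows 8-15 [x1,x2,x3=001]: 00110000  (ones: 2)
  rows 16-23 [x1,x2,x3=010]: 00000000  (ones: 0)
  rows 24-31 [x1,x2,x3=011]: 00000000  (ones: 0)
  rows 32-39 [x1,x2,x3=100]: 00000000  (ones: 0)
  rows 40-47 [x1,x2,x3=101]: 00110000  (ones: 2)
  rows 48-55 [x1,x2,x3=110]: 00000000  (ones: 0)
  rows 56-63 [x1,x2,x3=111]: 00000000  (ones: 0)
Satisfying assignments = 0+2+0+0+0+2+0+0 = 4

4


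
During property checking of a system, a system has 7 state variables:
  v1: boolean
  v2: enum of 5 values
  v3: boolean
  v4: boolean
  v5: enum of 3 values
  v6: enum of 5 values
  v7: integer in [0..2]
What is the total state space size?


State space = product of domain sizes of all variables.
Domain sizes:
  v1 (boolean): 2
  v2 (enum of 5 values): 5
  v3 (boolean): 2
  v4 (boolean): 2
  v5 (enum of 3 values): 3
  v6 (enum of 5 values): 5
  v7 (integer in [0..2]): 3
Product = 2 * 5 * 2 * 2 * 3 * 5 * 3 = 1800

1800


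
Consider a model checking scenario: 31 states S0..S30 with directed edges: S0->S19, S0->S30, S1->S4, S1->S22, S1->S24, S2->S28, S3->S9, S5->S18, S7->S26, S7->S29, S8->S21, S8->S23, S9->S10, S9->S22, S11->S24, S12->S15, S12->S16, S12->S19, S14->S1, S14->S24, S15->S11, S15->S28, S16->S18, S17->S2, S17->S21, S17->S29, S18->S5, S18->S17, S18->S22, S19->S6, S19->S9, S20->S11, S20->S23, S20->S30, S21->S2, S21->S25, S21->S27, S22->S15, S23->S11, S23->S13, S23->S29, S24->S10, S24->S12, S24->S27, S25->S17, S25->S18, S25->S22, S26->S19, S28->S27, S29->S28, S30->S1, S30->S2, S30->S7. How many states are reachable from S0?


BFS from S0:
  layer 0: {S0}
  layer 1: {S19, S30}
  layer 2: {S1, S2, S6, S7, S9}
  layer 3: {S4, S10, S22, S24, S26, S28, S29}
  layer 4: {S12, S15, S27}
  layer 5: {S11, S16}
  layer 6: {S18}
  layer 7: {S5, S17}
  layer 8: {S21}
  layer 9: {S25}
Reachable set: {S0, S1, S2, S4, S5, S6, S7, S9, S10, S11, S12, S15, S16, S17, S18, S19, S21, S22, S24, S25, S26, S27, S28, S29, S30}
Count = 25

25


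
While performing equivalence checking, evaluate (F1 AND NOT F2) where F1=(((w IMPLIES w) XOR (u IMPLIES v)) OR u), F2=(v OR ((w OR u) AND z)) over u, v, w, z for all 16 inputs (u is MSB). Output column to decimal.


F1 = (((w IMPLIES w) XOR (u IMPLIES v)) OR u)
F2 = (v OR ((w OR u) AND z))
Counterexample to F1=>F2 is where F1=1 and F2=0.
Evaluate each row (bits = u,v,w,z, MSB first):
  row 0 [0000]: F1=0 F2=0 -> F1&~F2 -> 0
  row 1 [0001]: F1=0 F2=0 -> F1&~F2 -> 0
  row 2 [0010]: F1=0 F2=0 -> F1&~F2 -> 0
  row 3 [0011]: F1=0 F2=1 -> F1&~F2 -> 0
  row 4 [0100]: F1=0 F2=1 -> F1&~F2 -> 0
  row 5 [0101]: F1=0 F2=1 -> F1&~F2 -> 0
  row 6 [0110]: F1=0 F2=1 -> F1&~F2 -> 0
  row 7 [0111]: F1=0 F2=1 -> F1&~F2 -> 0
  row 8 [1000]: F1=1 F2=0 -> F1&~F2 -> 1
  row 9 [1001]: F1=1 F2=1 -> F1&~F2 -> 0
  row 10 [1010]: F1=1 F2=0 -> F1&~F2 -> 1
  row 11 [1011]: F1=1 F2=1 -> F1&~F2 -> 0
  row 12 [1100]: F1=1 F2=1 -> F1&~F2 -> 0
  row 13 [1101]: F1=1 F2=1 -> F1&~F2 -> 0
  row 14 [1110]: F1=1 F2=1 -> F1&~F2 -> 0
  row 15 [1111]: F1=1 F2=1 -> F1&~F2 -> 0
Full result column, 4 rows per line (u,v fixed per line; w,z runs 00..11 left to right):
  rows 0-3 [u,v=00]: 0000  = hex 0
  rows 4-7 [u,v=01]: 0000  = hex 0
  rows 8-11 [u,v=10]: 1010  = hex A
  rows 12-15 [u,v=11]: 0000  = hex 0
Counterexample vector (row 0 .. row 15) = 0000000010100000
Output column grouped in 4s = 0000 0000 1010 0000 = 0x00A0
Convert to decimal digit by digit (value = value*16 + digit):
  0 -> 0
  0*16 + 0 = 0
  0*16 + 10 (A) = 10
  10*16 + 0 = 160
Decimal = 160

160


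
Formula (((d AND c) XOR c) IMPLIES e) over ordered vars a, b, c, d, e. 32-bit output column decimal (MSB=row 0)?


Formula: (((d AND c) XOR c) IMPLIES e) over a, b, c, d, e (32 rows)
Evaluate each row (bits = a,b,c,d,e, MSB first):
  row 0 [00000]: (((0 AND 0) XOR 0) IMPLIES 0) -> 1
  row 1 [00001]: (((0 AND 0) XOR 0) IMPLIES 1) -> 1
  row 2 [00010]: (((1 AND 0) XOR 0) IMPLIES 0) -> 1
  row 3 [00011]: (((1 AND 0) XOR 0) IMPLIES 1) -> 1
  row 4 [00100]: (((0 AND 1) XOR 1) IMPLIES 0) -> 0
  row 5 [00101]: (((0 AND 1) XOR 1) IMPLIES 1) -> 1
  row 6 [00110]: (((1 AND 1) XOR 1) IMPLIES 0) -> 1
  row 7 [00111]: (((1 AND 1) XOR 1) IMPLIES 1) -> 1
  row 8 [01000]: (((0 AND 0) XOR 0) IMPLIES 0) -> 1
  row 9 [01001]: (((0 AND 0) XOR 0) IMPLIES 1) -> 1
  row 10 [01010]: (((1 AND 0) XOR 0) IMPLIES 0) -> 1
  row 11 [01011]: (((1 AND 0) XOR 0) IMPLIES 1) -> 1
  row 12 [01100]: (((0 AND 1) XOR 1) IMPLIES 0) -> 0
  row 13 [01101]: (((0 AND 1) XOR 1) IMPLIES 1) -> 1
  row 14 [01110]: (((1 AND 1) XOR 1) IMPLIES 0) -> 1
  row 15 [01111]: (((1 AND 1) XOR 1) IMPLIES 1) -> 1
  row 16 [10000]: (((0 AND 0) XOR 0) IMPLIES 0) -> 1
  row 17 [10001]: (((0 AND 0) XOR 0) IMPLIES 1) -> 1
  row 18 [10010]: (((1 AND 0) XOR 0) IMPLIES 0) -> 1
  row 19 [10011]: (((1 AND 0) XOR 0) IMPLIES 1) -> 1
  row 20 [10100]: (((0 AND 1) XOR 1) IMPLIES 0) -> 0
  row 21 [10101]: (((0 AND 1) XOR 1) IMPLIES 1) -> 1
  row 22 [10110]: (((1 AND 1) XOR 1) IMPLIES 0) -> 1
  row 23 [10111]: (((1 AND 1) XOR 1) IMPLIES 1) -> 1
  row 24 [11000]: (((0 AND 0) XOR 0) IMPLIES 0) -> 1
  row 25 [11001]: (((0 AND 0) XOR 0) IMPLIES 1) -> 1
  row 26 [11010]: (((1 AND 0) XOR 0) IMPLIES 0) -> 1
  row 27 [11011]: (((1 AND 0) XOR 0) IMPLIES 1) -> 1
  row 28 [11100]: (((0 AND 1) XOR 1) IMPLIES 0) -> 0
  row 29 [11101]: (((0 AND 1) XOR 1) IMPLIES 1) -> 1
  row 30 [11110]: (((1 AND 1) XOR 1) IMPLIES 0) -> 1
  row 31 [11111]: (((1 AND 1) XOR 1) IMPLIES 1) -> 1
Full result column, 4 rows per line (a,b,c fixed per line; d,e runs 00..11 left to right):
  rows 0-3 [a,b,c=000]: 1111  = hex F
  rows 4-7 [a,b,c=001]: 0111  = hex 7
  rows 8-11 [a,b,c=010]: 1111  = hex F
  rows 12-15 [a,b,c=011]: 0111  = hex 7
  rows 16-19 [a,b,c=100]: 1111  = hex F
  rows 20-23 [a,b,c=101]: 0111  = hex 7
  rows 24-27 [a,b,c=110]: 1111  = hex F
  rows 28-31 [a,b,c=111]: 0111  = hex 7
Output column (row 0 .. row 31) = 11110111111101111111011111110111
Output column grouped in 4s = 1111 0111 1111 0111 1111 0111 1111 0111 = 0xF7F7F7F7
Convert to decimal digit by digit (value = value*16 + digit):
  F -> 15
  15*16 + 7 = 247
  247*16 + 15 (F) = 3967
  3967*16 + 7 = 63479
  63479*16 + 15 (F) = 1015679
  1015679*16 + 7 = 16250871
  16250871*16 + 15 (F) = 260013951
  260013951*16 + 7 = 4160223223
Decimal = 4160223223

4160223223


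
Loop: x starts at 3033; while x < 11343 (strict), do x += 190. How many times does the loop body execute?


Step 1: x goes from 3033 toward 11343 by 190; the body runs while x<11343, so iterations = ceil((bound-start)/step)
Step 2: Distance=8310
Step 3: ceil(8310/190)=44

44


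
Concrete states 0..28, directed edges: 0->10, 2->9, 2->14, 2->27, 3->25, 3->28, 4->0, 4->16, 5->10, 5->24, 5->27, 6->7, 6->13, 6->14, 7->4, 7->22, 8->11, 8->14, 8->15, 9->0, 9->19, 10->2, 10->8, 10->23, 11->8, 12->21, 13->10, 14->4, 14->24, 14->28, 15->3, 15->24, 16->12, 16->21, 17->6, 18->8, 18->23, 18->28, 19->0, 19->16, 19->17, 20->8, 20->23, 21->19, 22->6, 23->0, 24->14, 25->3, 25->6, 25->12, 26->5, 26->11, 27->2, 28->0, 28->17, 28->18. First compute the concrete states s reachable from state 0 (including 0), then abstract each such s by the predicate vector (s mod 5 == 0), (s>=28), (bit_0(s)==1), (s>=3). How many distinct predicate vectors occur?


BFS from 0:
Concrete reachable: {0, 2, 3, 4, 6, 7, 8, 9, 10, 11, 12, 13, 14, 15, 16, 17, 18, 19, 21, 22, 23, 24, 25, 27, 28}
Abstract via predicates (s mod 5 == 0), (s>=28), (bit_0(s)==1), (s>=3):
  (0,0,0,0) <- {2}
  (0,0,0,1) <- {4, 6, 8, 12, 14, 16, 18, 22, 24}
  (0,0,1,1) <- {3, 7, 9, 11, 13, 17, 19, 21, 23, 27}
  (0,1,0,1) <- {28}
  (1,0,0,0) <- {0}
  (1,0,0,1) <- {10}
  (1,0,1,1) <- {15, 25}
Distinct abstract states = 7

7


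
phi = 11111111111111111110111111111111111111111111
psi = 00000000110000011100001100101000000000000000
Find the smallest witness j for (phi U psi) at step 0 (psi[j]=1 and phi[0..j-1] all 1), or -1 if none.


(phi U psi) at 0: need smallest j with psi[j]=1 and phi[i]=1 for all i in [0,j).
Scan from step 0:
  step 0: phi=1, psi=0 -> continue
  step 1: phi=1, psi=0 -> continue
  step 2: phi=1, psi=0 -> continue
  step 3: phi=1, psi=0 -> continue
  step 8: psi=1 and phi held for [0,8) -> witness found
Witness step = 8

8


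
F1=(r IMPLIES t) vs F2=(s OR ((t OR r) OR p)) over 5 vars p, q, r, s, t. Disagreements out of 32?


F1 = (r IMPLIES t)
F2 = (s OR ((t OR r) OR p))
Evaluate both on each of 32 rows (bits = p,q,r,s,t):
  row 0 [00000]: F1=1 F2=0 (differ) -> 1
  row 1 [00001]: F1=1 F2=1 -> 0
  row 2 [00010]: F1=1 F2=1 -> 0
  row 3 [00011]: F1=1 F2=1 -> 0
  row 4 [00100]: F1=0 F2=1 (differ) -> 1
  row 5 [00101]: F1=1 F2=1 -> 0
  row 6 [00110]: F1=0 F2=1 (differ) -> 1
  row 7 [00111]: F1=1 F2=1 -> 0
  row 8 [01000]: F1=1 F2=0 (differ) -> 1
  row 9 [01001]: F1=1 F2=1 -> 0
  row 10 [01010]: F1=1 F2=1 -> 0
  row 11 [01011]: F1=1 F2=1 -> 0
  row 12 [01100]: F1=0 F2=1 (differ) -> 1
  row 13 [01101]: F1=1 F2=1 -> 0
  row 14 [01110]: F1=0 F2=1 (differ) -> 1
  row 15 [01111]: F1=1 F2=1 -> 0
  row 16 [10000]: F1=1 F2=1 -> 0
  row 17 [10001]: F1=1 F2=1 -> 0
  row 18 [10010]: F1=1 F2=1 -> 0
  row 19 [10011]: F1=1 F2=1 -> 0
  row 20 [10100]: F1=0 F2=1 (differ) -> 1
  row 21 [10101]: F1=1 F2=1 -> 0
  row 22 [10110]: F1=0 F2=1 (differ) -> 1
  row 23 [10111]: F1=1 F2=1 -> 0
  row 24 [11000]: F1=1 F2=1 -> 0
  row 25 [11001]: F1=1 F2=1 -> 0
  row 26 [11010]: F1=1 F2=1 -> 0
  row 27 [11011]: F1=1 F2=1 -> 0
  row 28 [11100]: F1=0 F2=1 (differ) -> 1
  row 29 [11101]: F1=1 F2=1 -> 0
  row 30 [11110]: F1=0 F2=1 (differ) -> 1
  row 31 [11111]: F1=1 F2=1 -> 0
Full result column, 8 rows per line (p,q fixed per line; r,s,t runs 000..111 left to right):
  rows 0-7 [p,q=00]: 10001010  (ones: 3)
  rows 8-15 [p,q=01]: 10001010  (ones: 3)
  rows 16-23 [p,q=10]: 00001010  (ones: 2)
  rows 24-31 [p,q=11]: 00001010  (ones: 2)
Disagreements = 3+3+2+2 = 10

10


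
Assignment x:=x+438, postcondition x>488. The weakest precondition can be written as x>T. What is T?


Formula: wp(x:=E, P) = P[E/x] (substitute E for x in postcondition)
Step 1: Postcondition: x>488
Step 2: Substitute x+438 for x: x+438>488
Step 3: Solve for x: x > 488-438 = 50

50


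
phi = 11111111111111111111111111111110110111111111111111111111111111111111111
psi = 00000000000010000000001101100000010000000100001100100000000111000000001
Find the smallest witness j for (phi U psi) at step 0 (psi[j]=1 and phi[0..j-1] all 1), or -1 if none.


(phi U psi) at 0: need smallest j with psi[j]=1 and phi[i]=1 for all i in [0,j).
Scan from step 0:
  step 0: phi=1, psi=0 -> continue
  step 1: phi=1, psi=0 -> continue
  step 2: phi=1, psi=0 -> continue
  step 3: phi=1, psi=0 -> continue
  step 12: psi=1 and phi held for [0,12) -> witness found
Witness step = 12

12


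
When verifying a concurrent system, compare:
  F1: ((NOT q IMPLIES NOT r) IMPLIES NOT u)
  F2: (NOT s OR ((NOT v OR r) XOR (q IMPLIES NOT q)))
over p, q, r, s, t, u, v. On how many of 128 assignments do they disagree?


F1 = ((NOT q IMPLIES NOT r) IMPLIES NOT u)
F2 = (NOT s OR ((NOT v OR r) XOR (q IMPLIES NOT q)))
Evaluate both on each of 128 rows (bits = p,q,r,s,t,u,v):
  row 0 [0000000]: F1=1 F2=1 -> 0
  row 1 [0000001]: F1=1 F2=1 -> 0
  row 2 [0000010]: F1=0 F2=1 (differ) -> 1
  row 3 [0000011]: F1=0 F2=1 (differ) -> 1
  row 4 [0000100]: F1=1 F2=1 -> 0
  (every remaining row is evaluated the same way; all 128 results are listed next)
Full result column, 8 rows per line (p,q,r,s fixed per line; t,u,v runs 000..111 left to right):
  rows 0-7 [p,q,r,s=0000]: 00110011  (ones: 4)
  rows 8-15 [p,q,r,s=0001]: 10011001  (ones: 4)
  rows 16-23 [p,q,r,s=0010]: 00000000  (ones: 0)
  rows 24-31 [p,q,r,s=0011]: 11111111  (ones: 8)
  rows 32-39 [p,q,r,s=0100]: 00110011  (ones: 4)
  rows 40-47 [p,q,r,s=0101]: 01100110  (ones: 4)
  rows 48-55 [p,q,r,s=0110]: 00110011  (ones: 4)
  rows 56-63 [p,q,r,s=0111]: 00110011  (ones: 4)
  rows 64-71 [p,q,r,s=1000]: 00110011  (ones: 4)
  rows 72-79 [p,q,r,s=1001]: 10011001  (ones: 4)
  rows 80-87 [p,q,r,s=1010]: 00000000  (ones: 0)
  rows 88-95 [p,q,r,s=1011]: 11111111  (ones: 8)
  rows 96-103 [p,q,r,s=1100]: 00110011  (ones: 4)
  rows 104-111 [p,q,r,s=1101]: 01100110  (ones: 4)
  rows 112-119 [p,q,r,s=1110]: 00110011  (ones: 4)
  rows 120-127 [p,q,r,s=1111]: 00110011  (ones: 4)
Disagreements = 4+4+0+8+4+4+4+4+4+4+0+8+4+4+4+4 = 64

64


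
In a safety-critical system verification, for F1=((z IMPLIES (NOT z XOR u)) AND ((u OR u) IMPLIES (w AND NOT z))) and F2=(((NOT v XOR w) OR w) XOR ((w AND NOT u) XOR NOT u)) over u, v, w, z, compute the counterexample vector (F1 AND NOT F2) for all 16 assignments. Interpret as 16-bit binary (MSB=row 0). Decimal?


F1 = ((z IMPLIES (NOT z XOR u)) AND ((u OR u) IMPLIES (w AND NOT z)))
F2 = (((NOT v XOR w) OR w) XOR ((w AND NOT u) XOR NOT u))
Counterexample to F1=>F2 is where F1=1 and F2=0.
Evaluate each row (bits = u,v,w,z, MSB first):
  row 0 [0000]: F1=1 F2=0 -> F1&~F2 -> 1
  row 1 [0001]: F1=0 F2=0 -> F1&~F2 -> 0
  row 2 [0010]: F1=1 F2=1 -> F1&~F2 -> 0
  row 3 [0011]: F1=0 F2=1 -> F1&~F2 -> 0
  row 4 [0100]: F1=1 F2=1 -> F1&~F2 -> 0
  row 5 [0101]: F1=0 F2=1 -> F1&~F2 -> 0
  row 6 [0110]: F1=1 F2=1 -> F1&~F2 -> 0
  row 7 [0111]: F1=0 F2=1 -> F1&~F2 -> 0
  row 8 [1000]: F1=0 F2=1 -> F1&~F2 -> 0
  row 9 [1001]: F1=0 F2=1 -> F1&~F2 -> 0
  row 10 [1010]: F1=1 F2=1 -> F1&~F2 -> 0
  row 11 [1011]: F1=0 F2=1 -> F1&~F2 -> 0
  row 12 [1100]: F1=0 F2=0 -> F1&~F2 -> 0
  row 13 [1101]: F1=0 F2=0 -> F1&~F2 -> 0
  row 14 [1110]: F1=1 F2=1 -> F1&~F2 -> 0
  row 15 [1111]: F1=0 F2=1 -> F1&~F2 -> 0
Full result column, 4 rows per line (u,v fixed per line; w,z runs 00..11 left to right):
  rows 0-3 [u,v=00]: 1000  = hex 8
  rows 4-7 [u,v=01]: 0000  = hex 0
  rows 8-11 [u,v=10]: 0000  = hex 0
  rows 12-15 [u,v=11]: 0000  = hex 0
Counterexample vector (row 0 .. row 15) = 1000000000000000
Output column grouped in 4s = 1000 0000 0000 0000 = 0x8000
Convert to decimal digit by digit (value = value*16 + digit):
  8 -> 8
  8*16 + 0 = 128
  128*16 + 0 = 2048
  2048*16 + 0 = 32768
Decimal = 32768

32768


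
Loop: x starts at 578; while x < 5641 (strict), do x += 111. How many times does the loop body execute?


Step 1: x goes from 578 toward 5641 by 111; the body runs while x<5641, so iterations = ceil((bound-start)/step)
Step 2: Distance=5063
Step 3: ceil(5063/111)=46

46


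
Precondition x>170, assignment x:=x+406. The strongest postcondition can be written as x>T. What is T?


Formula: sp(P, x:=E) = exists old_x. (x = E[old_x/x]) AND P[old_x/x] (old_x is the value of x before the assignment; eliminate old_x by solving x = E[old_x/x] for old_x)
Step 1: Precondition P: x>170, i.e. old_x > 170
Step 2: Assignment gives x = old_x + 406, so old_x = x - 406
Step 3: Substitute into P: x - 406 > 170
Step 4: Simplify: x > 170+406 = 576

576


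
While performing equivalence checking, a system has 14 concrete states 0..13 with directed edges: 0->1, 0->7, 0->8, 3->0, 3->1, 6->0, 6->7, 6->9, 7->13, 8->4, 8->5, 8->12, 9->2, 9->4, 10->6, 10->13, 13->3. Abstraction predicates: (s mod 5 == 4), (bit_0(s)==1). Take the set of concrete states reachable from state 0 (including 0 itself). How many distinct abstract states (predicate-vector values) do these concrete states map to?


BFS from 0:
Concrete reachable: {0, 1, 3, 4, 5, 7, 8, 12, 13}
Abstract via predicates (s mod 5 == 4), (bit_0(s)==1):
  (0,0) <- {0, 8, 12}
  (0,1) <- {1, 3, 5, 7, 13}
  (1,0) <- {4}
Distinct abstract states = 3

3


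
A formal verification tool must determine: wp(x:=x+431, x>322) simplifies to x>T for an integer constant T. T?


Formula: wp(x:=E, P) = P[E/x] (substitute E for x in postcondition)
Step 1: Postcondition: x>322
Step 2: Substitute x+431 for x: x+431>322
Step 3: Solve for x: x > 322-431 = -109

-109


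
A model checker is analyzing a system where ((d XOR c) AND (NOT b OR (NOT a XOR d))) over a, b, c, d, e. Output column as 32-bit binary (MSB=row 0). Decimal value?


Formula: ((d XOR c) AND (NOT b OR (NOT a XOR d))) over a, b, c, d, e (32 rows)
Evaluate each row (bits = a,b,c,d,e, MSB first):
  row 0 [00000]: ((0 XOR 0) AND (NOT 0 OR (NOT 0 XOR 0))) -> 0
  row 1 [00001]: ((0 XOR 0) AND (NOT 0 OR (NOT 0 XOR 0))) -> 0
  row 2 [00010]: ((1 XOR 0) AND (NOT 0 OR (NOT 0 XOR 1))) -> 1
  row 3 [00011]: ((1 XOR 0) AND (NOT 0 OR (NOT 0 XOR 1))) -> 1
  row 4 [00100]: ((0 XOR 1) AND (NOT 0 OR (NOT 0 XOR 0))) -> 1
  row 5 [00101]: ((0 XOR 1) AND (NOT 0 OR (NOT 0 XOR 0))) -> 1
  row 6 [00110]: ((1 XOR 1) AND (NOT 0 OR (NOT 0 XOR 1))) -> 0
  row 7 [00111]: ((1 XOR 1) AND (NOT 0 OR (NOT 0 XOR 1))) -> 0
  row 8 [01000]: ((0 XOR 0) AND (NOT 1 OR (NOT 0 XOR 0))) -> 0
  row 9 [01001]: ((0 XOR 0) AND (NOT 1 OR (NOT 0 XOR 0))) -> 0
  row 10 [01010]: ((1 XOR 0) AND (NOT 1 OR (NOT 0 XOR 1))) -> 0
  row 11 [01011]: ((1 XOR 0) AND (NOT 1 OR (NOT 0 XOR 1))) -> 0
  row 12 [01100]: ((0 XOR 1) AND (NOT 1 OR (NOT 0 XOR 0))) -> 1
  row 13 [01101]: ((0 XOR 1) AND (NOT 1 OR (NOT 0 XOR 0))) -> 1
  row 14 [01110]: ((1 XOR 1) AND (NOT 1 OR (NOT 0 XOR 1))) -> 0
  row 15 [01111]: ((1 XOR 1) AND (NOT 1 OR (NOT 0 XOR 1))) -> 0
  row 16 [10000]: ((0 XOR 0) AND (NOT 0 OR (NOT 1 XOR 0))) -> 0
  row 17 [10001]: ((0 XOR 0) AND (NOT 0 OR (NOT 1 XOR 0))) -> 0
  row 18 [10010]: ((1 XOR 0) AND (NOT 0 OR (NOT 1 XOR 1))) -> 1
  row 19 [10011]: ((1 XOR 0) AND (NOT 0 OR (NOT 1 XOR 1))) -> 1
  row 20 [10100]: ((0 XOR 1) AND (NOT 0 OR (NOT 1 XOR 0))) -> 1
  row 21 [10101]: ((0 XOR 1) AND (NOT 0 OR (NOT 1 XOR 0))) -> 1
  row 22 [10110]: ((1 XOR 1) AND (NOT 0 OR (NOT 1 XOR 1))) -> 0
  row 23 [10111]: ((1 XOR 1) AND (NOT 0 OR (NOT 1 XOR 1))) -> 0
  row 24 [11000]: ((0 XOR 0) AND (NOT 1 OR (NOT 1 XOR 0))) -> 0
  row 25 [11001]: ((0 XOR 0) AND (NOT 1 OR (NOT 1 XOR 0))) -> 0
  row 26 [11010]: ((1 XOR 0) AND (NOT 1 OR (NOT 1 XOR 1))) -> 1
  row 27 [11011]: ((1 XOR 0) AND (NOT 1 OR (NOT 1 XOR 1))) -> 1
  row 28 [11100]: ((0 XOR 1) AND (NOT 1 OR (NOT 1 XOR 0))) -> 0
  row 29 [11101]: ((0 XOR 1) AND (NOT 1 OR (NOT 1 XOR 0))) -> 0
  row 30 [11110]: ((1 XOR 1) AND (NOT 1 OR (NOT 1 XOR 1))) -> 0
  row 31 [11111]: ((1 XOR 1) AND (NOT 1 OR (NOT 1 XOR 1))) -> 0
Full result column, 4 rows per line (a,b,c fixed per line; d,e runs 00..11 left to right):
  rows 0-3 [a,b,c=000]: 0011  = hex 3
  rows 4-7 [a,b,c=001]: 1100  = hex C
  rows 8-11 [a,b,c=010]: 0000  = hex 0
  rows 12-15 [a,b,c=011]: 1100  = hex C
  rows 16-19 [a,b,c=100]: 0011  = hex 3
  rows 20-23 [a,b,c=101]: 1100  = hex C
  rows 24-27 [a,b,c=110]: 0011  = hex 3
  rows 28-31 [a,b,c=111]: 0000  = hex 0
Output column (row 0 .. row 31) = 00111100000011000011110000110000
Output column grouped in 4s = 0011 1100 0000 1100 0011 1100 0011 0000 = 0x3C0C3C30
Convert to decimal digit by digit (value = value*16 + digit):
  3 -> 3
  3*16 + 12 (C) = 60
  60*16 + 0 = 960
  960*16 + 12 (C) = 15372
  15372*16 + 3 = 245955
  245955*16 + 12 (C) = 3935292
  3935292*16 + 3 = 62964675
  62964675*16 + 0 = 1007434800
Decimal = 1007434800

1007434800


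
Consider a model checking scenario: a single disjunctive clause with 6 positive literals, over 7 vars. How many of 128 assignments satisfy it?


Step 1: Total=2^7=128
Step 2: Unsat when all 6 false: 2^1=2
Step 3: Sat=128-2=126

126


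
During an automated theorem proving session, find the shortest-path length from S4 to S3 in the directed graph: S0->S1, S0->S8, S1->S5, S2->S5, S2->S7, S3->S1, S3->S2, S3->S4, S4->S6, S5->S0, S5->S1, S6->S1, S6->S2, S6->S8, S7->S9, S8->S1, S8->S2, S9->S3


BFS layer-by-layer from S4:
  dist 0: {S4}
  dist 1: {S6}
  dist 2: {S1, S2, S8}
  dist 3: {S5, S7}
  dist 4: {S0, S9}
  dist 5: {S3}
  -> S3 reached at distance 5
Shortest path length = 5

5


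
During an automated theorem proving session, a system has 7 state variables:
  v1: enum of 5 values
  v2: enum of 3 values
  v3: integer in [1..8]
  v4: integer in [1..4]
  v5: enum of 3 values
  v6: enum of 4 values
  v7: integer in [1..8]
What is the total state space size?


State space = product of domain sizes of all variables.
Domain sizes:
  v1 (enum of 5 values): 5
  v2 (enum of 3 values): 3
  v3 (integer in [1..8]): 8
  v4 (integer in [1..4]): 4
  v5 (enum of 3 values): 3
  v6 (enum of 4 values): 4
  v7 (integer in [1..8]): 8
Product = 5 * 3 * 8 * 4 * 3 * 4 * 8 = 46080

46080


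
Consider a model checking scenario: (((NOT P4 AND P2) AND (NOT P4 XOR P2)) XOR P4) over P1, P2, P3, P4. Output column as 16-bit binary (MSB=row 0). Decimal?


Formula: (((NOT P4 AND P2) AND (NOT P4 XOR P2)) XOR P4) over P1, P2, P3, P4 (16 rows)
Evaluate each row (bits = P1,P2,P3,P4, MSB first):
  row 0 [0000]: (((NOT 0 AND 0) AND (NOT 0 XOR 0)) XOR 0) -> 0
  row 1 [0001]: (((NOT 1 AND 0) AND (NOT 1 XOR 0)) XOR 1) -> 1
  row 2 [0010]: (((NOT 0 AND 0) AND (NOT 0 XOR 0)) XOR 0) -> 0
  row 3 [0011]: (((NOT 1 AND 0) AND (NOT 1 XOR 0)) XOR 1) -> 1
  row 4 [0100]: (((NOT 0 AND 1) AND (NOT 0 XOR 1)) XOR 0) -> 0
  row 5 [0101]: (((NOT 1 AND 1) AND (NOT 1 XOR 1)) XOR 1) -> 1
  row 6 [0110]: (((NOT 0 AND 1) AND (NOT 0 XOR 1)) XOR 0) -> 0
  row 7 [0111]: (((NOT 1 AND 1) AND (NOT 1 XOR 1)) XOR 1) -> 1
  row 8 [1000]: (((NOT 0 AND 0) AND (NOT 0 XOR 0)) XOR 0) -> 0
  row 9 [1001]: (((NOT 1 AND 0) AND (NOT 1 XOR 0)) XOR 1) -> 1
  row 10 [1010]: (((NOT 0 AND 0) AND (NOT 0 XOR 0)) XOR 0) -> 0
  row 11 [1011]: (((NOT 1 AND 0) AND (NOT 1 XOR 0)) XOR 1) -> 1
  row 12 [1100]: (((NOT 0 AND 1) AND (NOT 0 XOR 1)) XOR 0) -> 0
  row 13 [1101]: (((NOT 1 AND 1) AND (NOT 1 XOR 1)) XOR 1) -> 1
  row 14 [1110]: (((NOT 0 AND 1) AND (NOT 0 XOR 1)) XOR 0) -> 0
  row 15 [1111]: (((NOT 1 AND 1) AND (NOT 1 XOR 1)) XOR 1) -> 1
Full result column, 4 rows per line (P1,P2 fixed per line; P3,P4 runs 00..11 left to right):
  rows 0-3 [P1,P2=00]: 0101  = hex 5
  rows 4-7 [P1,P2=01]: 0101  = hex 5
  rows 8-11 [P1,P2=10]: 0101  = hex 5
  rows 12-15 [P1,P2=11]: 0101  = hex 5
Output column (row 0 .. row 15) = 0101010101010101
Output column grouped in 4s = 0101 0101 0101 0101 = 0x5555
Convert to decimal digit by digit (value = value*16 + digit):
  5 -> 5
  5*16 + 5 = 85
  85*16 + 5 = 1365
  1365*16 + 5 = 21845
Decimal = 21845

21845
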